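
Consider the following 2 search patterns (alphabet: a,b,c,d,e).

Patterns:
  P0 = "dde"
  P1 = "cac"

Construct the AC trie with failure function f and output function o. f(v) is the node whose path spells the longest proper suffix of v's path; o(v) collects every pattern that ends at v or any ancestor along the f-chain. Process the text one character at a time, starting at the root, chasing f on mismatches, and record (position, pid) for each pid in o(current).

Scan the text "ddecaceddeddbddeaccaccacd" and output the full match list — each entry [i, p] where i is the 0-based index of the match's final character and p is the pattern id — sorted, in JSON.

Construct AC machine:
Trie (insert patterns):
  0='ε' goto c→4 d→1
  1='d' goto d→2
  2='dd' goto e→3
  3='dde' goto ·  [P0 ends]
  4='c' goto a→5
  5='ca' goto c→6
  6='cac' goto ·  [P1 ends]

Failure links (BFS by depth):
  fail(1) 'd': from fail(0)=0 chase 'd': 0 ⇒ 0;  out=∅∪out(0)=∅
  fail(4) 'c': from fail(0)=0 chase 'c': 0 ⇒ 0;  out=∅∪out(0)=∅
  fail(2) 'dd': from fail(1)=0 chase 'd': 0 ⇒ 1;  out=∅∪out(1)=∅
  fail(5) 'ca': from fail(4)=0 chase 'a': 0 ⇒ 0;  out=∅∪out(0)=∅
  fail(3) 'dde': from fail(2)=1 chase 'e': 1→0 ⇒ 0;  out={0}∪out(0)={0}
  fail(6) 'cac': from fail(5)=0 chase 'c': 0 ⇒ 4;  out={1}∪out(4)={1}

Text stream:
i=0 'd': node 0→1
i=1 'd': node 1→2
i=2 'e': node 2→3  ** P0@[0:2]
i=3 'c': node 3→4 (via fail)
i=4 'a': node 4→5
i=5 'c': node 5→6  ** P1@[3:5]
i=6 'e': node 6→0 (via fail)
i=7 'd': node 0→1
i=8 'd': node 1→2
i=9 'e': node 2→3  ** P0@[7:9]
i=10 'd': node 3→1 (via fail)
i=11 'd': node 1→2
i=12 'b': node 2→0 (via fail)
i=13 'd': node 0→1
i=14 'd': node 1→2
i=15 'e': node 2→3  ** P0@[13:15]
i=16 'a': node 3→0 (via fail)
i=17 'c': node 0→4
i=18 'c': node 4→4 (via fail)
i=19 'a': node 4→5
i=20 'c': node 5→6  ** P1@[18:20]
i=21 'c': node 6→4 (via fail)
i=22 'a': node 4→5
i=23 'c': node 5→6  ** P1@[21:23]
i=24 'd': node 6→1 (via fail)

Result: [[2,0],[5,1],[9,0],[15,0],[20,1],[23,1]]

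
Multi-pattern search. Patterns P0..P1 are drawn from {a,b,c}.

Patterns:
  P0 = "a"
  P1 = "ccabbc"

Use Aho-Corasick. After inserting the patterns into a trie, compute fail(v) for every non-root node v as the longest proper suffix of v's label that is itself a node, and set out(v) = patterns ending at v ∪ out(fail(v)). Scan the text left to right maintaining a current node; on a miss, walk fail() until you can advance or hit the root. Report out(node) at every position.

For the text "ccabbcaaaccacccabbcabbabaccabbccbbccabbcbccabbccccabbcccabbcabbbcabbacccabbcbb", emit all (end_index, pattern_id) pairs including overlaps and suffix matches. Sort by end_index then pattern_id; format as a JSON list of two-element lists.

Construct AC machine:
Trie nodes:
  0='ε' goto a→1 c→2
  1='a' goto ·  [P0 ends]
  2='c' goto c→3
  3='cc' goto a→4
  4='cca' goto b→5
  5='ccab' goto b→6
  6='ccabb' goto c→7
  7='ccabbc' goto ·  [P1 ends]

BFS fail/out derivation:
  n1('a'): parent n0 fail=0; on 'a' 0 → fail=0;  out {0}∪∅={0}
  n2('c'): parent n0 fail=0; on 'c' 0 → fail=0;  out ∅∪∅=∅
  n3('cc'): parent n2 fail=0; on 'c' 0 → fail=2;  out ∅∪∅=∅
  n4('cca'): parent n3 fail=2; on 'a' 2→0 → fail=1;  out ∅∪{0}={0}
  n5('ccab'): parent n4 fail=1; on 'b' 1→0 → fail=0;  out ∅∪∅=∅
  n6('ccabb'): parent n5 fail=0; on 'b' 0 → fail=0;  out ∅∪∅=∅
  n7('ccabbc'): parent n6 fail=0; on 'c' 0 → fail=2;  out {1}∪∅={1}

Run:
[0] read 'c'  n0⇒n2
[1] read 'c'  n2⇒n3
[2] read 'a'  n3⇒n4  → match P0@[2:2]
[3] read 'b'  n4⇒n5
[4] read 'b'  n5⇒n6
[5] read 'c'  n6⇒n7  → match P1@[0:5]
[6] read 'a'  n7⇒n1 (via fail)  → match P0@[6:6]
[7] read 'a'  n1⇒n1 (via fail)  → match P0@[7:7]
[8] read 'a'  n1⇒n1 (via fail)  → match P0@[8:8]
[9] read 'c'  n1⇒n2 (via fail)
[10] read 'c'  n2⇒n3
[11] read 'a'  n3⇒n4  → match P0@[11:11]
[12] read 'c'  n4⇒n2 (via fail)
[13] read 'c'  n2⇒n3
[14] read 'c'  n3⇒n3 (via fail)
[15] read 'a'  n3⇒n4  → match P0@[15:15]
[16] read 'b'  n4⇒n5
[17] read 'b'  n5⇒n6
[18] read 'c'  n6⇒n7  → match P1@[13:18]
[19] read 'a'  n7⇒n1 (via fail)  → match P0@[19:19]
[20] read 'b'  n1⇒n0 (via fail)
[21] read 'b'  n0⇒n0
[22] read 'a'  n0⇒n1  → match P0@[22:22]
[23] read 'b'  n1⇒n0 (via fail)
[24] read 'a'  n0⇒n1  → match P0@[24:24]
[25] read 'c'  n1⇒n2 (via fail)
[26] read 'c'  n2⇒n3
[27] read 'a'  n3⇒n4  → match P0@[27:27]
[28] read 'b'  n4⇒n5
[29] read 'b'  n5⇒n6
[30] read 'c'  n6⇒n7  → match P1@[25:30]
[31] read 'c'  n7⇒n3 (via fail)
[32] read 'b'  n3⇒n0 (via fail)
[33] read 'b'  n0⇒n0
[34] read 'c'  n0⇒n2
[35] read 'c'  n2⇒n3
[36] read 'a'  n3⇒n4  → match P0@[36:36]
[37] read 'b'  n4⇒n5
[38] read 'b'  n5⇒n6
[39] read 'c'  n6⇒n7  → match P1@[34:39]
[40] read 'b'  n7⇒n0 (via fail)
[41] read 'c'  n0⇒n2
[42] read 'c'  n2⇒n3
[43] read 'a'  n3⇒n4  → match P0@[43:43]
[44] read 'b'  n4⇒n5
[45] read 'b'  n5⇒n6
[46] read 'c'  n6⇒n7  → match P1@[41:46]
[47] read 'c'  n7⇒n3 (via fail)
[48] read 'c'  n3⇒n3 (via fail)
[49] read 'c'  n3⇒n3 (via fail)
[50] read 'a'  n3⇒n4  → match P0@[50:50]
[51] read 'b'  n4⇒n5
[52] read 'b'  n5⇒n6
[53] read 'c'  n6⇒n7  → match P1@[48:53]
[54] read 'c'  n7⇒n3 (via fail)
[55] read 'c'  n3⇒n3 (via fail)
[56] read 'a'  n3⇒n4  → match P0@[56:56]
[57] read 'b'  n4⇒n5
[58] read 'b'  n5⇒n6
[59] read 'c'  n6⇒n7  → match P1@[54:59]
[60] read 'a'  n7⇒n1 (via fail)  → match P0@[60:60]
[61] read 'b'  n1⇒n0 (via fail)
[62] read 'b'  n0⇒n0
[63] read 'b'  n0⇒n0
[64] read 'c'  n0⇒n2
[65] read 'a'  n2⇒n1 (via fail)  → match P0@[65:65]
[66] read 'b'  n1⇒n0 (via fail)
[67] read 'b'  n0⇒n0
[68] read 'a'  n0⇒n1  → match P0@[68:68]
[69] read 'c'  n1⇒n2 (via fail)
[70] read 'c'  n2⇒n3
[71] read 'c'  n3⇒n3 (via fail)
[72] read 'a'  n3⇒n4  → match P0@[72:72]
[73] read 'b'  n4⇒n5
[74] read 'b'  n5⇒n6
[75] read 'c'  n6⇒n7  → match P1@[70:75]
[76] read 'b'  n7⇒n0 (via fail)
[77] read 'b'  n0⇒n0

Result: [[2,0],[5,1],[6,0],[7,0],[8,0],[11,0],[15,0],[18,1],[19,0],[22,0],[24,0],[27,0],[30,1],[36,0],[39,1],[43,0],[46,1],[50,0],[53,1],[56,0],[59,1],[60,0],[65,0],[68,0],[72,0],[75,1]]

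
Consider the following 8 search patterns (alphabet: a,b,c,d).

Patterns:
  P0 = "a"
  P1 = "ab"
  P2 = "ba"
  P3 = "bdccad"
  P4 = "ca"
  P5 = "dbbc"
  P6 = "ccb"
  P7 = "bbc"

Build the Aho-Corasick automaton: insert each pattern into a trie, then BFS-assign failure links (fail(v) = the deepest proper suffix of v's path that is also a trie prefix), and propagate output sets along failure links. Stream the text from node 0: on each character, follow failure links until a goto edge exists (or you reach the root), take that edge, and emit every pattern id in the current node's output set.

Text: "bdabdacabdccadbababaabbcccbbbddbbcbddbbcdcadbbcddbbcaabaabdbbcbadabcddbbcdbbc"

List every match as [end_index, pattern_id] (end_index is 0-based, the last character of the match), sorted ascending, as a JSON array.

Build automaton:
Trie (insert patterns):
  n0 'ε': a→1 b→3 c→10 d→12
  n1 'a': b→2  ←P0
  n2 'ab': ·  ←P1
  n3 'b': a→4 b→18 d→5
  n4 'ba': ·  ←P2
  n5 'bd': c→6
  n6 'bdc': c→7
  n7 'bdcc': a→8
  n8 'bdcca': d→9
  n9 'bdccad': ·  ←P3
  n10 'c': a→11 c→16
  n11 'ca': ·  ←P4
  n12 'd': b→13
  n13 'db': b→14
  n14 'dbb': c→15
  n15 'dbbc': ·  ←P5
  n16 'cc': b→17
  n17 'ccb': ·  ←P6
  n18 'bb': c→19
  n19 'bbc': ·  ←P7

BFS fail/out derivation:
  n1('a'): parent n0 fail=0; on 'a' 0 → fail=0;  out {0}∪∅={0}
  n3('b'): parent n0 fail=0; on 'b' 0 → fail=0;  out ∅∪∅=∅
  n10('c'): parent n0 fail=0; on 'c' 0 → fail=0;  out ∅∪∅=∅
  n12('d'): parent n0 fail=0; on 'd' 0 → fail=0;  out ∅∪∅=∅
  n2('ab'): parent n1 fail=0; on 'b' 0 → fail=3;  out {1}∪∅={1}
  n4('ba'): parent n3 fail=0; on 'a' 0 → fail=1;  out {2}∪{0}={0,2}
  n5('bd'): parent n3 fail=0; on 'd' 0 → fail=12;  out ∅∪∅=∅
  n11('ca'): parent n10 fail=0; on 'a' 0 → fail=1;  out {4}∪{0}={0,4}
  n13('db'): parent n12 fail=0; on 'b' 0 → fail=3;  out ∅∪∅=∅
  n16('cc'): parent n10 fail=0; on 'c' 0 → fail=10;  out ∅∪∅=∅
  n18('bb'): parent n3 fail=0; on 'b' 0 → fail=3;  out ∅∪∅=∅
  n6('bdc'): parent n5 fail=12; on 'c' 12→0 → fail=10;  out ∅∪∅=∅
  n14('dbb'): parent n13 fail=3; on 'b' 3 → fail=18;  out ∅∪∅=∅
  n17('ccb'): parent n16 fail=10; on 'b' 10→0 → fail=3;  out {6}∪∅={6}
  n19('bbc'): parent n18 fail=3; on 'c' 3→0 → fail=10;  out {7}∪∅={7}
  n7('bdcc'): parent n6 fail=10; on 'c' 10 → fail=16;  out ∅∪∅=∅
  n15('dbbc'): parent n14 fail=18; on 'c' 18 → fail=19;  out {5}∪{7}={5,7}
  n8('bdcca'): parent n7 fail=16; on 'a' 16→10 → fail=11;  out ∅∪{0,4}={0,4}
  n9('bdccad'): parent n8 fail=11; on 'd' 11→1→0 → fail=12;  out {3}∪∅={3}

Run:
pos 0 'b': at 3
pos 1 'd': at 5
pos 2 'a': at 1 ·f  → match P0@[2:2]
pos 3 'b': at 2  → match P1@[2:3]
pos 4 'd': at 5 ·f
pos 5 'a': at 1 ·f  → match P0@[5:5]
pos 6 'c': at 10 ·f
pos 7 'a': at 11  → match P0@[7:7],P4@[6:7]
pos 8 'b': at 2 ·f  → match P1@[7:8]
pos 9 'd': at 5 ·f
pos 10 'c': at 6
pos 11 'c': at 7
pos 12 'a': at 8  → match P0@[12:12],P4@[11:12]
pos 13 'd': at 9  → match P3@[8:13]
pos 14 'b': at 13 ·f
pos 15 'a': at 4 ·f  → match P0@[15:15],P2@[14:15]
pos 16 'b': at 2 ·f  → match P1@[15:16]
pos 17 'a': at 4 ·f  → match P0@[17:17],P2@[16:17]
pos 18 'b': at 2 ·f  → match P1@[17:18]
pos 19 'a': at 4 ·f  → match P0@[19:19],P2@[18:19]
pos 20 'a': at 1 ·f  → match P0@[20:20]
pos 21 'b': at 2  → match P1@[20:21]
pos 22 'b': at 18 ·f
pos 23 'c': at 19  → match P7@[21:23]
pos 24 'c': at 16 ·f
pos 25 'c': at 16 ·f
pos 26 'b': at 17  → match P6@[24:26]
pos 27 'b': at 18 ·f
pos 28 'b': at 18 ·f
pos 29 'd': at 5 ·f
pos 30 'd': at 12 ·f
pos 31 'b': at 13
pos 32 'b': at 14
pos 33 'c': at 15  → match P5@[30:33],P7@[31:33]
pos 34 'b': at 3 ·f
pos 35 'd': at 5
pos 36 'd': at 12 ·f
pos 37 'b': at 13
pos 38 'b': at 14
pos 39 'c': at 15  → match P5@[36:39],P7@[37:39]
pos 40 'd': at 12 ·f
pos 41 'c': at 10 ·f
pos 42 'a': at 11  → match P0@[42:42],P4@[41:42]
pos 43 'd': at 12 ·f
pos 44 'b': at 13
pos 45 'b': at 14
pos 46 'c': at 15  → match P5@[43:46],P7@[44:46]
pos 47 'd': at 12 ·f
pos 48 'd': at 12 ·f
pos 49 'b': at 13
pos 50 'b': at 14
pos 51 'c': at 15  → match P5@[48:51],P7@[49:51]
pos 52 'a': at 11 ·f  → match P0@[52:52],P4@[51:52]
pos 53 'a': at 1 ·f  → match P0@[53:53]
pos 54 'b': at 2  → match P1@[53:54]
pos 55 'a': at 4 ·f  → match P0@[55:55],P2@[54:55]
pos 56 'a': at 1 ·f  → match P0@[56:56]
pos 57 'b': at 2  → match P1@[56:57]
pos 58 'd': at 5 ·f
pos 59 'b': at 13 ·f
pos 60 'b': at 14
pos 61 'c': at 15  → match P5@[58:61],P7@[59:61]
pos 62 'b': at 3 ·f
pos 63 'a': at 4  → match P0@[63:63],P2@[62:63]
pos 64 'd': at 12 ·f
pos 65 'a': at 1 ·f  → match P0@[65:65]
pos 66 'b': at 2  → match P1@[65:66]
pos 67 'c': at 10 ·f
pos 68 'd': at 12 ·f
pos 69 'd': at 12 ·f
pos 70 'b': at 13
pos 71 'b': at 14
pos 72 'c': at 15  → match P5@[69:72],P7@[70:72]
pos 73 'd': at 12 ·f
pos 74 'b': at 13
pos 75 'b': at 14
pos 76 'c': at 15  → match P5@[73:76],P7@[74:76]

Result: [[2,0],[3,1],[5,0],[7,0],[7,4],[8,1],[12,0],[12,4],[13,3],[15,0],[15,2],[16,1],[17,0],[17,2],[18,1],[19,0],[19,2],[20,0],[21,1],[23,7],[26,6],[33,5],[33,7],[39,5],[39,7],[42,0],[42,4],[46,5],[46,7],[51,5],[51,7],[52,0],[52,4],[53,0],[54,1],[55,0],[55,2],[56,0],[57,1],[61,5],[61,7],[63,0],[63,2],[65,0],[66,1],[72,5],[72,7],[76,5],[76,7]]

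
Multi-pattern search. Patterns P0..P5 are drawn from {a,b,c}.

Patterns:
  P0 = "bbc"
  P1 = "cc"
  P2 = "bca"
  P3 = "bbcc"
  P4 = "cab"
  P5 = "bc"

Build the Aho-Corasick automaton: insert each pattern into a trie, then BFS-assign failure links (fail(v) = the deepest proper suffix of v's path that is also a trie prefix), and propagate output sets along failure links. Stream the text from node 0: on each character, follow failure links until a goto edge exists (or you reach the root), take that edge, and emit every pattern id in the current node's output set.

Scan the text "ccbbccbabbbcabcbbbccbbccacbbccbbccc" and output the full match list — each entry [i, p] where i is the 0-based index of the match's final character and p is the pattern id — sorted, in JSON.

Construct AC machine:
Trie (insert patterns):
  n0 'ε': b→1 c→4
  n1 'b': b→2 c→6
  n2 'bb': c→3
  n3 'bbc': c→8  [P0 ends]
  n4 'c': a→9 c→5
  n5 'cc': ·  [P1 ends]
  n6 'bc': a→7  [P5 ends]
  n7 'bca': ·  [P2 ends]
  n8 'bbcc': ·  [P3 ends]
  n9 'ca': b→10
  n10 'cab': ·  [P4 ends]

BFS fail/out derivation:
  fail(1) 'b': from fail(0)=0 chase 'b': 0 ⇒ 0;  out=∅∪out(0)=∅
  fail(4) 'c': from fail(0)=0 chase 'c': 0 ⇒ 0;  out=∅∪out(0)=∅
  fail(2) 'bb': from fail(1)=0 chase 'b': 0 ⇒ 1;  out=∅∪out(1)=∅
  fail(5) 'cc': from fail(4)=0 chase 'c': 0 ⇒ 4;  out={1}∪out(4)={1}
  fail(6) 'bc': from fail(1)=0 chase 'c': 0 ⇒ 4;  out={5}∪out(4)={5}
  fail(9) 'ca': from fail(4)=0 chase 'a': 0 ⇒ 0;  out=∅∪out(0)=∅
  fail(3) 'bbc': from fail(2)=1 chase 'c': 1 ⇒ 6;  out={0}∪out(6)={0,5}
  fail(7) 'bca': from fail(6)=4 chase 'a': 4 ⇒ 9;  out={2}∪out(9)={2}
  fail(10) 'cab': from fail(9)=0 chase 'b': 0 ⇒ 1;  out={4}∪out(1)={4}
  fail(8) 'bbcc': from fail(3)=6 chase 'c': 6→4 ⇒ 5;  out={3}∪out(5)={1,3}

Run:
[0] read 'c'  n0⇒n4
[1] read 'c'  n4⇒n5  ** P1@[0:1]
[2] read 'b'  n5⇒n1 ·f
[3] read 'b'  n1⇒n2
[4] read 'c'  n2⇒n3  ** P0@[2:4],P5@[3:4]
[5] read 'c'  n3⇒n8  ** P1@[4:5],P3@[2:5]
[6] read 'b'  n8⇒n1 ·f
[7] read 'a'  n1⇒n0 ·f
[8] read 'b'  n0⇒n1
[9] read 'b'  n1⇒n2
[10] read 'b'  n2⇒n2 ·f
[11] read 'c'  n2⇒n3  ** P0@[9:11],P5@[10:11]
[12] read 'a'  n3⇒n7 ·f  ** P2@[10:12]
[13] read 'b'  n7⇒n10 ·f  ** P4@[11:13]
[14] read 'c'  n10⇒n6 ·f  ** P5@[13:14]
[15] read 'b'  n6⇒n1 ·f
[16] read 'b'  n1⇒n2
[17] read 'b'  n2⇒n2 ·f
[18] read 'c'  n2⇒n3  ** P0@[16:18],P5@[17:18]
[19] read 'c'  n3⇒n8  ** P1@[18:19],P3@[16:19]
[20] read 'b'  n8⇒n1 ·f
[21] read 'b'  n1⇒n2
[22] read 'c'  n2⇒n3  ** P0@[20:22],P5@[21:22]
[23] read 'c'  n3⇒n8  ** P1@[22:23],P3@[20:23]
[24] read 'a'  n8⇒n9 ·f
[25] read 'c'  n9⇒n4 ·f
[26] read 'b'  n4⇒n1 ·f
[27] read 'b'  n1⇒n2
[28] read 'c'  n2⇒n3  ** P0@[26:28],P5@[27:28]
[29] read 'c'  n3⇒n8  ** P1@[28:29],P3@[26:29]
[30] read 'b'  n8⇒n1 ·f
[31] read 'b'  n1⇒n2
[32] read 'c'  n2⇒n3  ** P0@[30:32],P5@[31:32]
[33] read 'c'  n3⇒n8  ** P1@[32:33],P3@[30:33]
[34] read 'c'  n8⇒n5 ·f  ** P1@[33:34]

Result: [[1,1],[4,0],[4,5],[5,1],[5,3],[11,0],[11,5],[12,2],[13,4],[14,5],[18,0],[18,5],[19,1],[19,3],[22,0],[22,5],[23,1],[23,3],[28,0],[28,5],[29,1],[29,3],[32,0],[32,5],[33,1],[33,3],[34,1]]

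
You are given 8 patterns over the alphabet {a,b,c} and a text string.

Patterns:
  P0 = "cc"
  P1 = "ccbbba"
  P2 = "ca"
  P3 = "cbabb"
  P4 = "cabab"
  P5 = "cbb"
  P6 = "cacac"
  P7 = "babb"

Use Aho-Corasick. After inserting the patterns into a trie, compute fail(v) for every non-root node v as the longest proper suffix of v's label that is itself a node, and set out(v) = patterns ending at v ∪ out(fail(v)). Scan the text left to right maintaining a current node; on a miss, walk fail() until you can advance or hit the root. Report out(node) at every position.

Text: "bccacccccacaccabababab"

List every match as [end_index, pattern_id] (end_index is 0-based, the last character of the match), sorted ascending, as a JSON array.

Build automaton:
Trie (insert patterns):
  n0 'ε': b→19 c→1
  n1 'c': a→7 b→8 c→2
  n2 'cc': b→3  ←P0
  n3 'ccb': b→4
  n4 'ccbb': b→5
  n5 'ccbbb': a→6
  n6 'ccbbba': ·  ←P1
  n7 'ca': b→12 c→16  ←P2
  n8 'cb': a→9 b→15
  n9 'cba': b→10
  n10 'cbab': b→11
  n11 'cbabb': ·  ←P3
  n12 'cab': a→13
  n13 'caba': b→14
  n14 'cabab': ·  ←P4
  n15 'cbb': ·  ←P5
  n16 'cac': a→17
  n17 'caca': c→18
  n18 'cacac': ·  ←P6
  n19 'b': a→20
  n20 'ba': b→21
  n21 'bab': b→22
  n22 'babb': ·  ←P7

Failure links (BFS by depth):
  fail(1) 'c': from fail(0)=0 chase 'c': 0 ⇒ 0;  out=∅∪out(0)=∅
  fail(19) 'b': from fail(0)=0 chase 'b': 0 ⇒ 0;  out=∅∪out(0)=∅
  fail(2) 'cc': from fail(1)=0 chase 'c': 0 ⇒ 1;  out={0}∪out(1)={0}
  fail(7) 'ca': from fail(1)=0 chase 'a': 0 ⇒ 0;  out={2}∪out(0)={2}
  fail(8) 'cb': from fail(1)=0 chase 'b': 0 ⇒ 19;  out=∅∪out(19)=∅
  fail(20) 'ba': from fail(19)=0 chase 'a': 0 ⇒ 0;  out=∅∪out(0)=∅
  fail(3) 'ccb': from fail(2)=1 chase 'b': 1 ⇒ 8;  out=∅∪out(8)=∅
  fail(9) 'cba': from fail(8)=19 chase 'a': 19 ⇒ 20;  out=∅∪out(20)=∅
  fail(12) 'cab': from fail(7)=0 chase 'b': 0 ⇒ 19;  out=∅∪out(19)=∅
  fail(15) 'cbb': from fail(8)=19 chase 'b': 19→0 ⇒ 19;  out={5}∪out(19)={5}
  fail(16) 'cac': from fail(7)=0 chase 'c': 0 ⇒ 1;  out=∅∪out(1)=∅
  fail(21) 'bab': from fail(20)=0 chase 'b': 0 ⇒ 19;  out=∅∪out(19)=∅
  fail(4) 'ccbb': from fail(3)=8 chase 'b': 8 ⇒ 15;  out=∅∪out(15)={5}
  fail(10) 'cbab': from fail(9)=20 chase 'b': 20 ⇒ 21;  out=∅∪out(21)=∅
  fail(13) 'caba': from fail(12)=19 chase 'a': 19 ⇒ 20;  out=∅∪out(20)=∅
  fail(17) 'caca': from fail(16)=1 chase 'a': 1 ⇒ 7;  out=∅∪out(7)={2}
  fail(22) 'babb': from fail(21)=19 chase 'b': 19→0 ⇒ 19;  out={7}∪out(19)={7}
  fail(5) 'ccbbb': from fail(4)=15 chase 'b': 15→19→0 ⇒ 19;  out=∅∪out(19)=∅
  fail(11) 'cbabb': from fail(10)=21 chase 'b': 21 ⇒ 22;  out={3}∪out(22)={3,7}
  fail(14) 'cabab': from fail(13)=20 chase 'b': 20 ⇒ 21;  out={4}∪out(21)={4}
  fail(18) 'cacac': from fail(17)=7 chase 'c': 7 ⇒ 16;  out={6}∪out(16)={6}
  fail(6) 'ccbbba': from fail(5)=19 chase 'a': 19 ⇒ 20;  out={1}∪out(20)={1}

Text stream:
[0] read 'b'  n0⇒n19
[1] read 'c'  n19⇒n1 (via fail)
[2] read 'c'  n1⇒n2  ** P0@[1:2]
[3] read 'a'  n2⇒n7 (via fail)  ** P2@[2:3]
[4] read 'c'  n7⇒n16
[5] read 'c'  n16⇒n2 (via fail)  ** P0@[4:5]
[6] read 'c'  n2⇒n2 (via fail)  ** P0@[5:6]
[7] read 'c'  n2⇒n2 (via fail)  ** P0@[6:7]
[8] read 'c'  n2⇒n2 (via fail)  ** P0@[7:8]
[9] read 'a'  n2⇒n7 (via fail)  ** P2@[8:9]
[10] read 'c'  n7⇒n16
[11] read 'a'  n16⇒n17  ** P2@[10:11]
[12] read 'c'  n17⇒n18  ** P6@[8:12]
[13] read 'c'  n18⇒n2 (via fail)  ** P0@[12:13]
[14] read 'a'  n2⇒n7 (via fail)  ** P2@[13:14]
[15] read 'b'  n7⇒n12
[16] read 'a'  n12⇒n13
[17] read 'b'  n13⇒n14  ** P4@[13:17]
[18] read 'a'  n14⇒n20 (via fail)
[19] read 'b'  n20⇒n21
[20] read 'a'  n21⇒n20 (via fail)
[21] read 'b'  n20⇒n21

Result: [[2,0],[3,2],[5,0],[6,0],[7,0],[8,0],[9,2],[11,2],[12,6],[13,0],[14,2],[17,4]]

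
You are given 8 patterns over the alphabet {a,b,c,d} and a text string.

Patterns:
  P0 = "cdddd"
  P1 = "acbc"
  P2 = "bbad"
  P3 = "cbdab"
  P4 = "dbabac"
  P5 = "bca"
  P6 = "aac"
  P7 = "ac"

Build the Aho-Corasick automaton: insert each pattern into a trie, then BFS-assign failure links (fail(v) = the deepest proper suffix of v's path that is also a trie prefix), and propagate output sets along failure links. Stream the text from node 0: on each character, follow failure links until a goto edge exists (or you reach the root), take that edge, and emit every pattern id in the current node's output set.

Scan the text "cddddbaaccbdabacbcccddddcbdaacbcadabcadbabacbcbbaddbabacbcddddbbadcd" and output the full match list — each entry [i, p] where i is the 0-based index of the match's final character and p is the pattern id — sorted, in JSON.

Build automaton:
Trie nodes:
  0='ε' goto a→6 b→10 c→1 d→18
  1='c' goto b→14 d→2
  2='cd' goto d→3
  3='cdd' goto d→4
  4='cddd' goto d→5
  5='cdddd' goto ·  ←P0
  6='a' goto a→26 c→7
  7='ac' goto b→8  ←P7
  8='acb' goto c→9
  9='acbc' goto ·  ←P1
  10='b' goto b→11 c→24
  11='bb' goto a→12
  12='bba' goto d→13
  13='bbad' goto ·  ←P2
  14='cb' goto d→15
  15='cbd' goto a→16
  16='cbda' goto b→17
  17='cbdab' goto ·  ←P3
  18='d' goto b→19
  19='db' goto a→20
  20='dba' goto b→21
  21='dbab' goto a→22
  22='dbaba' goto c→23
  23='dbabac' goto ·  ←P4
  24='bc' goto a→25
  25='bca' goto ·  ←P5
  26='aa' goto c→27
  27='aac' goto ·  ←P6

Failure links (BFS by depth):
  n1('c'): parent n0 fail=0; on 'c' 0 → fail=0;  out ∅∪∅=∅
  n6('a'): parent n0 fail=0; on 'a' 0 → fail=0;  out ∅∪∅=∅
  n10('b'): parent n0 fail=0; on 'b' 0 → fail=0;  out ∅∪∅=∅
  n18('d'): parent n0 fail=0; on 'd' 0 → fail=0;  out ∅∪∅=∅
  n2('cd'): parent n1 fail=0; on 'd' 0 → fail=18;  out ∅∪∅=∅
  n7('ac'): parent n6 fail=0; on 'c' 0 → fail=1;  out {7}∪∅={7}
  n11('bb'): parent n10 fail=0; on 'b' 0 → fail=10;  out ∅∪∅=∅
  n14('cb'): parent n1 fail=0; on 'b' 0 → fail=10;  out ∅∪∅=∅
  n19('db'): parent n18 fail=0; on 'b' 0 → fail=10;  out ∅∪∅=∅
  n24('bc'): parent n10 fail=0; on 'c' 0 → fail=1;  out ∅∪∅=∅
  n26('aa'): parent n6 fail=0; on 'a' 0 → fail=6;  out ∅∪∅=∅
  n3('cdd'): parent n2 fail=18; on 'd' 18→0 → fail=18;  out ∅∪∅=∅
  n8('acb'): parent n7 fail=1; on 'b' 1 → fail=14;  out ∅∪∅=∅
  n12('bba'): parent n11 fail=10; on 'a' 10→0 → fail=6;  out ∅∪∅=∅
  n15('cbd'): parent n14 fail=10; on 'd' 10→0 → fail=18;  out ∅∪∅=∅
  n20('dba'): parent n19 fail=10; on 'a' 10→0 → fail=6;  out ∅∪∅=∅
  n25('bca'): parent n24 fail=1; on 'a' 1→0 → fail=6;  out {5}∪∅={5}
  n27('aac'): parent n26 fail=6; on 'c' 6 → fail=7;  out {6}∪{7}={6,7}
  n4('cddd'): parent n3 fail=18; on 'd' 18→0 → fail=18;  out ∅∪∅=∅
  n9('acbc'): parent n8 fail=14; on 'c' 14→10 → fail=24;  out {1}∪∅={1}
  n13('bbad'): parent n12 fail=6; on 'd' 6→0 → fail=18;  out {2}∪∅={2}
  n16('cbda'): parent n15 fail=18; on 'a' 18→0 → fail=6;  out ∅∪∅=∅
  n21('dbab'): parent n20 fail=6; on 'b' 6→0 → fail=10;  out ∅∪∅=∅
  n5('cdddd'): parent n4 fail=18; on 'd' 18→0 → fail=18;  out {0}∪∅={0}
  n17('cbdab'): parent n16 fail=6; on 'b' 6→0 → fail=10;  out {3}∪∅={3}
  n22('dbaba'): parent n21 fail=10; on 'a' 10→0 → fail=6;  out ∅∪∅=∅
  n23('dbabac'): parent n22 fail=6; on 'c' 6 → fail=7;  out {4}∪{7}={4,7}

Text stream:
pos 0 'c': at 1
pos 1 'd': at 2
pos 2 'd': at 3
pos 3 'd': at 4
pos 4 'd': at 5  → match P0@[0:4]
pos 5 'b': at 19 (fail-walked)
pos 6 'a': at 20
pos 7 'a': at 26 (fail-walked)
pos 8 'c': at 27  → match P6@[6:8],P7@[7:8]
pos 9 'c': at 1 (fail-walked)
pos 10 'b': at 14
pos 11 'd': at 15
pos 12 'a': at 16
pos 13 'b': at 17  → match P3@[9:13]
pos 14 'a': at 6 (fail-walked)
pos 15 'c': at 7  → match P7@[14:15]
pos 16 'b': at 8
pos 17 'c': at 9  → match P1@[14:17]
pos 18 'c': at 1 (fail-walked)
pos 19 'c': at 1 (fail-walked)
pos 20 'd': at 2
pos 21 'd': at 3
pos 22 'd': at 4
pos 23 'd': at 5  → match P0@[19:23]
pos 24 'c': at 1 (fail-walked)
pos 25 'b': at 14
pos 26 'd': at 15
pos 27 'a': at 16
pos 28 'a': at 26 (fail-walked)
pos 29 'c': at 27  → match P6@[27:29],P7@[28:29]
pos 30 'b': at 8 (fail-walked)
pos 31 'c': at 9  → match P1@[28:31]
pos 32 'a': at 25 (fail-walked)  → match P5@[30:32]
pos 33 'd': at 18 (fail-walked)
pos 34 'a': at 6 (fail-walked)
pos 35 'b': at 10 (fail-walked)
pos 36 'c': at 24
pos 37 'a': at 25  → match P5@[35:37]
pos 38 'd': at 18 (fail-walked)
pos 39 'b': at 19
pos 40 'a': at 20
pos 41 'b': at 21
pos 42 'a': at 22
pos 43 'c': at 23  → match P4@[38:43],P7@[42:43]
pos 44 'b': at 8 (fail-walked)
pos 45 'c': at 9  → match P1@[42:45]
pos 46 'b': at 14 (fail-walked)
pos 47 'b': at 11 (fail-walked)
pos 48 'a': at 12
pos 49 'd': at 13  → match P2@[46:49]
pos 50 'd': at 18 (fail-walked)
pos 51 'b': at 19
pos 52 'a': at 20
pos 53 'b': at 21
pos 54 'a': at 22
pos 55 'c': at 23  → match P4@[50:55],P7@[54:55]
pos 56 'b': at 8 (fail-walked)
pos 57 'c': at 9  → match P1@[54:57]
pos 58 'd': at 2 (fail-walked)
pos 59 'd': at 3
pos 60 'd': at 4
pos 61 'd': at 5  → match P0@[57:61]
pos 62 'b': at 19 (fail-walked)
pos 63 'b': at 11 (fail-walked)
pos 64 'a': at 12
pos 65 'd': at 13  → match P2@[62:65]
pos 66 'c': at 1 (fail-walked)
pos 67 'd': at 2

Result: [[4,0],[8,6],[8,7],[13,3],[15,7],[17,1],[23,0],[29,6],[29,7],[31,1],[32,5],[37,5],[43,4],[43,7],[45,1],[49,2],[55,4],[55,7],[57,1],[61,0],[65,2]]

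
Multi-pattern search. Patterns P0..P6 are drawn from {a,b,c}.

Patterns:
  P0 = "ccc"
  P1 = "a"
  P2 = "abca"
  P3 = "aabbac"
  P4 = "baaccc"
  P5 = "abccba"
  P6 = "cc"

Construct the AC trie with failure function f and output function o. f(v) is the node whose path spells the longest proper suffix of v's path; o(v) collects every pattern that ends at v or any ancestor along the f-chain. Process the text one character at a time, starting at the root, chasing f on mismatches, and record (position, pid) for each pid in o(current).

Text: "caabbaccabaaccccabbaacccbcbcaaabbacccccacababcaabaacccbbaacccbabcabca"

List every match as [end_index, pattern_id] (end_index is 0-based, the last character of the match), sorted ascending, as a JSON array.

Build:
Trie (insert patterns):
  n0 'ε': a→4 b→13 c→1
  n1 'c': c→2
  n2 'cc': c→3  ←P6
  n3 'ccc': ·  ←P0
  n4 'a': a→8 b→5  ←P1
  n5 'ab': c→6
  n6 'abc': a→7 c→19
  n7 'abca': ·  ←P2
  n8 'aa': b→9
  n9 'aab': b→10
  n10 'aabb': a→11
  n11 'aabba': c→12
  n12 'aabbac': ·  ←P3
  n13 'b': a→14
  n14 'ba': a→15
  n15 'baa': c→16
  n16 'baac': c→17
  n17 'baacc': c→18
  n18 'baaccc': ·  ←P4
  n19 'abcc': b→20
  n20 'abccb': a→21
  n21 'abccba': ·  ←P5

BFS fail/out derivation:
  fail(1) 'c': from fail(0)=0 chase 'c': 0 ⇒ 0;  out=∅∪out(0)=∅
  fail(4) 'a': from fail(0)=0 chase 'a': 0 ⇒ 0;  out={1}∪out(0)={1}
  fail(13) 'b': from fail(0)=0 chase 'b': 0 ⇒ 0;  out=∅∪out(0)=∅
  fail(2) 'cc': from fail(1)=0 chase 'c': 0 ⇒ 1;  out={6}∪out(1)={6}
  fail(5) 'ab': from fail(4)=0 chase 'b': 0 ⇒ 13;  out=∅∪out(13)=∅
  fail(8) 'aa': from fail(4)=0 chase 'a': 0 ⇒ 4;  out=∅∪out(4)={1}
  fail(14) 'ba': from fail(13)=0 chase 'a': 0 ⇒ 4;  out=∅∪out(4)={1}
  fail(3) 'ccc': from fail(2)=1 chase 'c': 1 ⇒ 2;  out={0}∪out(2)={0,6}
  fail(6) 'abc': from fail(5)=13 chase 'c': 13→0 ⇒ 1;  out=∅∪out(1)=∅
  fail(9) 'aab': from fail(8)=4 chase 'b': 4 ⇒ 5;  out=∅∪out(5)=∅
  fail(15) 'baa': from fail(14)=4 chase 'a': 4 ⇒ 8;  out=∅∪out(8)={1}
  fail(7) 'abca': from fail(6)=1 chase 'a': 1→0 ⇒ 4;  out={2}∪out(4)={1,2}
  fail(10) 'aabb': from fail(9)=5 chase 'b': 5→13→0 ⇒ 13;  out=∅∪out(13)=∅
  fail(16) 'baac': from fail(15)=8 chase 'c': 8→4→0 ⇒ 1;  out=∅∪out(1)=∅
  fail(19) 'abcc': from fail(6)=1 chase 'c': 1 ⇒ 2;  out=∅∪out(2)={6}
  fail(11) 'aabba': from fail(10)=13 chase 'a': 13 ⇒ 14;  out=∅∪out(14)={1}
  fail(17) 'baacc': from fail(16)=1 chase 'c': 1 ⇒ 2;  out=∅∪out(2)={6}
  fail(20) 'abccb': from fail(19)=2 chase 'b': 2→1→0 ⇒ 13;  out=∅∪out(13)=∅
  fail(12) 'aabbac': from fail(11)=14 chase 'c': 14→4→0 ⇒ 1;  out={3}∪out(1)={3}
  fail(18) 'baaccc': from fail(17)=2 chase 'c': 2 ⇒ 3;  out={4}∪out(3)={0,4,6}
  fail(21) 'abccba': from fail(20)=13 chase 'a': 13 ⇒ 14;  out={5}∪out(14)={1,5}

Scan:
[0] read 'c'  n0⇒n1
[1] read 'a'  n1⇒n4 (fail-walked)  → match P1@[1:1]
[2] read 'a'  n4⇒n8  → match P1@[2:2]
[3] read 'b'  n8⇒n9
[4] read 'b'  n9⇒n10
[5] read 'a'  n10⇒n11  → match P1@[5:5]
[6] read 'c'  n11⇒n12  → match P3@[1:6]
[7] read 'c'  n12⇒n2 (fail-walked)  → match P6@[6:7]
[8] read 'a'  n2⇒n4 (fail-walked)  → match P1@[8:8]
[9] read 'b'  n4⇒n5
[10] read 'a'  n5⇒n14 (fail-walked)  → match P1@[10:10]
[11] read 'a'  n14⇒n15  → match P1@[11:11]
[12] read 'c'  n15⇒n16
[13] read 'c'  n16⇒n17  → match P6@[12:13]
[14] read 'c'  n17⇒n18  → match P0@[12:14],P4@[9:14],P6@[13:14]
[15] read 'c'  n18⇒n3 (fail-walked)  → match P0@[13:15],P6@[14:15]
[16] read 'a'  n3⇒n4 (fail-walked)  → match P1@[16:16]
[17] read 'b'  n4⇒n5
[18] read 'b'  n5⇒n13 (fail-walked)
[19] read 'a'  n13⇒n14  → match P1@[19:19]
[20] read 'a'  n14⇒n15  → match P1@[20:20]
[21] read 'c'  n15⇒n16
[22] read 'c'  n16⇒n17  → match P6@[21:22]
[23] read 'c'  n17⇒n18  → match P0@[21:23],P4@[18:23],P6@[22:23]
[24] read 'b'  n18⇒n13 (fail-walked)
[25] read 'c'  n13⇒n1 (fail-walked)
[26] read 'b'  n1⇒n13 (fail-walked)
[27] read 'c'  n13⇒n1 (fail-walked)
[28] read 'a'  n1⇒n4 (fail-walked)  → match P1@[28:28]
[29] read 'a'  n4⇒n8  → match P1@[29:29]
[30] read 'a'  n8⇒n8 (fail-walked)  → match P1@[30:30]
[31] read 'b'  n8⇒n9
[32] read 'b'  n9⇒n10
[33] read 'a'  n10⇒n11  → match P1@[33:33]
[34] read 'c'  n11⇒n12  → match P3@[29:34]
[35] read 'c'  n12⇒n2 (fail-walked)  → match P6@[34:35]
[36] read 'c'  n2⇒n3  → match P0@[34:36],P6@[35:36]
[37] read 'c'  n3⇒n3 (fail-walked)  → match P0@[35:37],P6@[36:37]
[38] read 'c'  n3⇒n3 (fail-walked)  → match P0@[36:38],P6@[37:38]
[39] read 'a'  n3⇒n4 (fail-walked)  → match P1@[39:39]
[40] read 'c'  n4⇒n1 (fail-walked)
[41] read 'a'  n1⇒n4 (fail-walked)  → match P1@[41:41]
[42] read 'b'  n4⇒n5
[43] read 'a'  n5⇒n14 (fail-walked)  → match P1@[43:43]
[44] read 'b'  n14⇒n5 (fail-walked)
[45] read 'c'  n5⇒n6
[46] read 'a'  n6⇒n7  → match P1@[46:46],P2@[43:46]
[47] read 'a'  n7⇒n8 (fail-walked)  → match P1@[47:47]
[48] read 'b'  n8⇒n9
[49] read 'a'  n9⇒n14 (fail-walked)  → match P1@[49:49]
[50] read 'a'  n14⇒n15  → match P1@[50:50]
[51] read 'c'  n15⇒n16
[52] read 'c'  n16⇒n17  → match P6@[51:52]
[53] read 'c'  n17⇒n18  → match P0@[51:53],P4@[48:53],P6@[52:53]
[54] read 'b'  n18⇒n13 (fail-walked)
[55] read 'b'  n13⇒n13 (fail-walked)
[56] read 'a'  n13⇒n14  → match P1@[56:56]
[57] read 'a'  n14⇒n15  → match P1@[57:57]
[58] read 'c'  n15⇒n16
[59] read 'c'  n16⇒n17  → match P6@[58:59]
[60] read 'c'  n17⇒n18  → match P0@[58:60],P4@[55:60],P6@[59:60]
[61] read 'b'  n18⇒n13 (fail-walked)
[62] read 'a'  n13⇒n14  → match P1@[62:62]
[63] read 'b'  n14⇒n5 (fail-walked)
[64] read 'c'  n5⇒n6
[65] read 'a'  n6⇒n7  → match P1@[65:65],P2@[62:65]
[66] read 'b'  n7⇒n5 (fail-walked)
[67] read 'c'  n5⇒n6
[68] read 'a'  n6⇒n7  → match P1@[68:68],P2@[65:68]

All matches (sorted): [[1,1],[2,1],[5,1],[6,3],[7,6],[8,1],[10,1],[11,1],[13,6],[14,0],[14,4],[14,6],[15,0],[15,6],[16,1],[19,1],[20,1],[22,6],[23,0],[23,4],[23,6],[28,1],[29,1],[30,1],[33,1],[34,3],[35,6],[36,0],[36,6],[37,0],[37,6],[38,0],[38,6],[39,1],[41,1],[43,1],[46,1],[46,2],[47,1],[49,1],[50,1],[52,6],[53,0],[53,4],[53,6],[56,1],[57,1],[59,6],[60,0],[60,4],[60,6],[62,1],[65,1],[65,2],[68,1],[68,2]]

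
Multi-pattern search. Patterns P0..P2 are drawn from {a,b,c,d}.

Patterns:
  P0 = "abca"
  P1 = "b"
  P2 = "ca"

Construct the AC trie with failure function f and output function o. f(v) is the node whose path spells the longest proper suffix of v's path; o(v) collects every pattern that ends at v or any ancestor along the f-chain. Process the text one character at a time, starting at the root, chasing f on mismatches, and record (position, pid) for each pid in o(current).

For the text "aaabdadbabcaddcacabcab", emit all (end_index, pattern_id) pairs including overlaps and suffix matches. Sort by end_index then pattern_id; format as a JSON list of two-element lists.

Construct AC machine:
Trie (insert patterns):
  0='ε' goto a→1 b→5 c→6
  1='a' goto b→2
  2='ab' goto c→3
  3='abc' goto a→4
  4='abca' goto ·  ←P0
  5='b' goto ·  ←P1
  6='c' goto a→7
  7='ca' goto ·  ←P2

BFS fail/out derivation:
  n1('a'): parent n0 fail=0; on 'a' 0 → fail=0;  out ∅∪∅=∅
  n5('b'): parent n0 fail=0; on 'b' 0 → fail=0;  out {1}∪∅={1}
  n6('c'): parent n0 fail=0; on 'c' 0 → fail=0;  out ∅∪∅=∅
  n2('ab'): parent n1 fail=0; on 'b' 0 → fail=5;  out ∅∪{1}={1}
  n7('ca'): parent n6 fail=0; on 'a' 0 → fail=1;  out {2}∪∅={2}
  n3('abc'): parent n2 fail=5; on 'c' 5→0 → fail=6;  out ∅∪∅=∅
  n4('abca'): parent n3 fail=6; on 'a' 6 → fail=7;  out {0}∪{2}={0,2}

Scan:
pos 0 'a': at 1
pos 1 'a': at 1 ·f
pos 2 'a': at 1 ·f
pos 3 'b': at 2  ** P1@[3:3]
pos 4 'd': at 0 ·f
pos 5 'a': at 1
pos 6 'd': at 0 ·f
pos 7 'b': at 5  ** P1@[7:7]
pos 8 'a': at 1 ·f
pos 9 'b': at 2  ** P1@[9:9]
pos 10 'c': at 3
pos 11 'a': at 4  ** P0@[8:11],P2@[10:11]
pos 12 'd': at 0 ·f
pos 13 'd': at 0
pos 14 'c': at 6
pos 15 'a': at 7  ** P2@[14:15]
pos 16 'c': at 6 ·f
pos 17 'a': at 7  ** P2@[16:17]
pos 18 'b': at 2 ·f  ** P1@[18:18]
pos 19 'c': at 3
pos 20 'a': at 4  ** P0@[17:20],P2@[19:20]
pos 21 'b': at 2 ·f  ** P1@[21:21]

All matches (sorted): [[3,1],[7,1],[9,1],[11,0],[11,2],[15,2],[17,2],[18,1],[20,0],[20,2],[21,1]]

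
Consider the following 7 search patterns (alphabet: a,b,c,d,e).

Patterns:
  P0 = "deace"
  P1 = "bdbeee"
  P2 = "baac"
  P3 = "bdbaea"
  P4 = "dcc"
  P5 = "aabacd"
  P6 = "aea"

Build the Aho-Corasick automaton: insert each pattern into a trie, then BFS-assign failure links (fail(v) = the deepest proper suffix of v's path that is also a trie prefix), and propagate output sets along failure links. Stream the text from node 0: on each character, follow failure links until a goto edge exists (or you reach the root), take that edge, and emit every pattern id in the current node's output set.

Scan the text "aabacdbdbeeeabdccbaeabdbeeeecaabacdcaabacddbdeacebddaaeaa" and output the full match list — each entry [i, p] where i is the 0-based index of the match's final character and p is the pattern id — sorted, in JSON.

Build automaton:
Trie nodes:
  n0 'ε': a→20 b→6 d→1
  n1 'd': c→18 e→2
  n2 'de': a→3
  n3 'dea': c→4
  n4 'deac': e→5
  n5 'deace': ·  [P0 ends]
  n6 'b': a→12 d→7
  n7 'bd': b→8
  n8 'bdb': a→15 e→9
  n9 'bdbe': e→10
  n10 'bdbee': e→11
  n11 'bdbeee': ·  [P1 ends]
  n12 'ba': a→13
  n13 'baa': c→14
  n14 'baac': ·  [P2 ends]
  n15 'bdba': e→16
  n16 'bdbae': a→17
  n17 'bdbaea': ·  [P3 ends]
  n18 'dc': c→19
  n19 'dcc': ·  [P4 ends]
  n20 'a': a→21 e→26
  n21 'aa': b→22
  n22 'aab': a→23
  n23 'aaba': c→24
  n24 'aabac': d→25
  n25 'aabacd': ·  [P5 ends]
  n26 'ae': a→27
  n27 'aea': ·  [P6 ends]

BFS fail/out derivation:
  fail(1) 'd': from fail(0)=0 chase 'd': 0 ⇒ 0;  out=∅∪out(0)=∅
  fail(6) 'b': from fail(0)=0 chase 'b': 0 ⇒ 0;  out=∅∪out(0)=∅
  fail(20) 'a': from fail(0)=0 chase 'a': 0 ⇒ 0;  out=∅∪out(0)=∅
  fail(2) 'de': from fail(1)=0 chase 'e': 0 ⇒ 0;  out=∅∪out(0)=∅
  fail(7) 'bd': from fail(6)=0 chase 'd': 0 ⇒ 1;  out=∅∪out(1)=∅
  fail(12) 'ba': from fail(6)=0 chase 'a': 0 ⇒ 20;  out=∅∪out(20)=∅
  fail(18) 'dc': from fail(1)=0 chase 'c': 0 ⇒ 0;  out=∅∪out(0)=∅
  fail(21) 'aa': from fail(20)=0 chase 'a': 0 ⇒ 20;  out=∅∪out(20)=∅
  fail(26) 'ae': from fail(20)=0 chase 'e': 0 ⇒ 0;  out=∅∪out(0)=∅
  fail(3) 'dea': from fail(2)=0 chase 'a': 0 ⇒ 20;  out=∅∪out(20)=∅
  fail(8) 'bdb': from fail(7)=1 chase 'b': 1→0 ⇒ 6;  out=∅∪out(6)=∅
  fail(13) 'baa': from fail(12)=20 chase 'a': 20 ⇒ 21;  out=∅∪out(21)=∅
  fail(19) 'dcc': from fail(18)=0 chase 'c': 0 ⇒ 0;  out={4}∪out(0)={4}
  fail(22) 'aab': from fail(21)=20 chase 'b': 20→0 ⇒ 6;  out=∅∪out(6)=∅
  fail(27) 'aea': from fail(26)=0 chase 'a': 0 ⇒ 20;  out={6}∪out(20)={6}
  fail(4) 'deac': from fail(3)=20 chase 'c': 20→0 ⇒ 0;  out=∅∪out(0)=∅
  fail(9) 'bdbe': from fail(8)=6 chase 'e': 6→0 ⇒ 0;  out=∅∪out(0)=∅
  fail(14) 'baac': from fail(13)=21 chase 'c': 21→20→0 ⇒ 0;  out={2}∪out(0)={2}
  fail(15) 'bdba': from fail(8)=6 chase 'a': 6 ⇒ 12;  out=∅∪out(12)=∅
  fail(23) 'aaba': from fail(22)=6 chase 'a': 6 ⇒ 12;  out=∅∪out(12)=∅
  fail(5) 'deace': from fail(4)=0 chase 'e': 0 ⇒ 0;  out={0}∪out(0)={0}
  fail(10) 'bdbee': from fail(9)=0 chase 'e': 0 ⇒ 0;  out=∅∪out(0)=∅
  fail(16) 'bdbae': from fail(15)=12 chase 'e': 12→20 ⇒ 26;  out=∅∪out(26)=∅
  fail(24) 'aabac': from fail(23)=12 chase 'c': 12→20→0 ⇒ 0;  out=∅∪out(0)=∅
  fail(11) 'bdbeee': from fail(10)=0 chase 'e': 0 ⇒ 0;  out={1}∪out(0)={1}
  fail(17) 'bdbaea': from fail(16)=26 chase 'a': 26 ⇒ 27;  out={3}∪out(27)={3,6}
  fail(25) 'aabacd': from fail(24)=0 chase 'd': 0 ⇒ 1;  out={5}∪out(1)={5}

Run:
[0] read 'a'  n0⇒n20
[1] read 'a'  n20⇒n21
[2] read 'b'  n21⇒n22
[3] read 'a'  n22⇒n23
[4] read 'c'  n23⇒n24
[5] read 'd'  n24⇒n25  ** P5@[0:5]
[6] read 'b'  n25⇒n6 ·f
[7] read 'd'  n6⇒n7
[8] read 'b'  n7⇒n8
[9] read 'e'  n8⇒n9
[10] read 'e'  n9⇒n10
[11] read 'e'  n10⇒n11  ** P1@[6:11]
[12] read 'a'  n11⇒n20 ·f
[13] read 'b'  n20⇒n6 ·f
[14] read 'd'  n6⇒n7
[15] read 'c'  n7⇒n18 ·f
[16] read 'c'  n18⇒n19  ** P4@[14:16]
[17] read 'b'  n19⇒n6 ·f
[18] read 'a'  n6⇒n12
[19] read 'e'  n12⇒n26 ·f
[20] read 'a'  n26⇒n27  ** P6@[18:20]
[21] read 'b'  n27⇒n6 ·f
[22] read 'd'  n6⇒n7
[23] read 'b'  n7⇒n8
[24] read 'e'  n8⇒n9
[25] read 'e'  n9⇒n10
[26] read 'e'  n10⇒n11  ** P1@[21:26]
[27] read 'e'  n11⇒n0 ·f
[28] read 'c'  n0⇒n0
[29] read 'a'  n0⇒n20
[30] read 'a'  n20⇒n21
[31] read 'b'  n21⇒n22
[32] read 'a'  n22⇒n23
[33] read 'c'  n23⇒n24
[34] read 'd'  n24⇒n25  ** P5@[29:34]
[35] read 'c'  n25⇒n18 ·f
[36] read 'a'  n18⇒n20 ·f
[37] read 'a'  n20⇒n21
[38] read 'b'  n21⇒n22
[39] read 'a'  n22⇒n23
[40] read 'c'  n23⇒n24
[41] read 'd'  n24⇒n25  ** P5@[36:41]
[42] read 'd'  n25⇒n1 ·f
[43] read 'b'  n1⇒n6 ·f
[44] read 'd'  n6⇒n7
[45] read 'e'  n7⇒n2 ·f
[46] read 'a'  n2⇒n3
[47] read 'c'  n3⇒n4
[48] read 'e'  n4⇒n5  ** P0@[44:48]
[49] read 'b'  n5⇒n6 ·f
[50] read 'd'  n6⇒n7
[51] read 'd'  n7⇒n1 ·f
[52] read 'a'  n1⇒n20 ·f
[53] read 'a'  n20⇒n21
[54] read 'e'  n21⇒n26 ·f
[55] read 'a'  n26⇒n27  ** P6@[53:55]
[56] read 'a'  n27⇒n21 ·f

Result: [[5,5],[11,1],[16,4],[20,6],[26,1],[34,5],[41,5],[48,0],[55,6]]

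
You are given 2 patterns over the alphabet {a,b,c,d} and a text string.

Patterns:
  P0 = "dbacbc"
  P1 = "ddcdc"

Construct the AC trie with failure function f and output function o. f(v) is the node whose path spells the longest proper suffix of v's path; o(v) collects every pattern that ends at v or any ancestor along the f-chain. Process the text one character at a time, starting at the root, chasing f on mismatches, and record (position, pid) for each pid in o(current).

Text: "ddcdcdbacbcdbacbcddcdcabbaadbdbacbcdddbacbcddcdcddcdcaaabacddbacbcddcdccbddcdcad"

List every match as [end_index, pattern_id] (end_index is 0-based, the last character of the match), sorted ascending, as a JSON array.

Construct AC machine:
Trie nodes:
  0='ε' goto d→1
  1='d' goto b→2 d→7
  2='db' goto a→3
  3='dba' goto c→4
  4='dbac' goto b→5
  5='dbacb' goto c→6
  6='dbacbc' goto ·  [P0 ends]
  7='dd' goto c→8
  8='ddc' goto d→9
  9='ddcd' goto c→10
  10='ddcdc' goto ·  [P1 ends]

Failure links (BFS by depth):
  n1('d'): parent n0 fail=0; on 'd' 0 → fail=0;  out ∅∪∅=∅
  n2('db'): parent n1 fail=0; on 'b' 0 → fail=0;  out ∅∪∅=∅
  n7('dd'): parent n1 fail=0; on 'd' 0 → fail=1;  out ∅∪∅=∅
  n3('dba'): parent n2 fail=0; on 'a' 0 → fail=0;  out ∅∪∅=∅
  n8('ddc'): parent n7 fail=1; on 'c' 1→0 → fail=0;  out ∅∪∅=∅
  n4('dbac'): parent n3 fail=0; on 'c' 0 → fail=0;  out ∅∪∅=∅
  n9('ddcd'): parent n8 fail=0; on 'd' 0 → fail=1;  out ∅∪∅=∅
  n5('dbacb'): parent n4 fail=0; on 'b' 0 → fail=0;  out ∅∪∅=∅
  n10('ddcdc'): parent n9 fail=1; on 'c' 1→0 → fail=0;  out {1}∪∅={1}
  n6('dbacbc'): parent n5 fail=0; on 'c' 0 → fail=0;  out {0}∪∅={0}

Run:
pos 0 'd': at 1
pos 1 'd': at 7
pos 2 'c': at 8
pos 3 'd': at 9
pos 4 'c': at 10  → match P1@[0:4]
pos 5 'd': at 1 ·f
pos 6 'b': at 2
pos 7 'a': at 3
pos 8 'c': at 4
pos 9 'b': at 5
pos 10 'c': at 6  → match P0@[5:10]
pos 11 'd': at 1 ·f
pos 12 'b': at 2
pos 13 'a': at 3
pos 14 'c': at 4
pos 15 'b': at 5
pos 16 'c': at 6  → match P0@[11:16]
pos 17 'd': at 1 ·f
pos 18 'd': at 7
pos 19 'c': at 8
pos 20 'd': at 9
pos 21 'c': at 10  → match P1@[17:21]
pos 22 'a': at 0 ·f
pos 23 'b': at 0
pos 24 'b': at 0
pos 25 'a': at 0
pos 26 'a': at 0
pos 27 'd': at 1
pos 28 'b': at 2
pos 29 'd': at 1 ·f
pos 30 'b': at 2
pos 31 'a': at 3
pos 32 'c': at 4
pos 33 'b': at 5
pos 34 'c': at 6  → match P0@[29:34]
pos 35 'd': at 1 ·f
pos 36 'd': at 7
pos 37 'd': at 7 ·f
pos 38 'b': at 2 ·f
pos 39 'a': at 3
pos 40 'c': at 4
pos 41 'b': at 5
pos 42 'c': at 6  → match P0@[37:42]
pos 43 'd': at 1 ·f
pos 44 'd': at 7
pos 45 'c': at 8
pos 46 'd': at 9
pos 47 'c': at 10  → match P1@[43:47]
pos 48 'd': at 1 ·f
pos 49 'd': at 7
pos 50 'c': at 8
pos 51 'd': at 9
pos 52 'c': at 10  → match P1@[48:52]
pos 53 'a': at 0 ·f
pos 54 'a': at 0
pos 55 'a': at 0
pos 56 'b': at 0
pos 57 'a': at 0
pos 58 'c': at 0
pos 59 'd': at 1
pos 60 'd': at 7
pos 61 'b': at 2 ·f
pos 62 'a': at 3
pos 63 'c': at 4
pos 64 'b': at 5
pos 65 'c': at 6  → match P0@[60:65]
pos 66 'd': at 1 ·f
pos 67 'd': at 7
pos 68 'c': at 8
pos 69 'd': at 9
pos 70 'c': at 10  → match P1@[66:70]
pos 71 'c': at 0 ·f
pos 72 'b': at 0
pos 73 'd': at 1
pos 74 'd': at 7
pos 75 'c': at 8
pos 76 'd': at 9
pos 77 'c': at 10  → match P1@[73:77]
pos 78 'a': at 0 ·f
pos 79 'd': at 1

All matches (sorted): [[4,1],[10,0],[16,0],[21,1],[34,0],[42,0],[47,1],[52,1],[65,0],[70,1],[77,1]]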